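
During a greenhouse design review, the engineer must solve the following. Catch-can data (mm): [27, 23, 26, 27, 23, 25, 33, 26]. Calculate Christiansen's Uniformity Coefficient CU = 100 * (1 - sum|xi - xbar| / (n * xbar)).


xbar = 210 / 8 = 26.250
sum|xi - xbar| = 16.500
CU = 100 * (1 - 16.500 / (8 * 26.250))
   = 100 * (1 - 0.0786)
   = 92.14%


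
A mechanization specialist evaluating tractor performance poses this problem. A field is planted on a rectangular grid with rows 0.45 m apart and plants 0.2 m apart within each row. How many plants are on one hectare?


D = 10000 / (row_sp * plant_sp)
  = 10000 / (0.45 * 0.2)
  = 10000 / 0.0900
  = 111111.11 plants/ha


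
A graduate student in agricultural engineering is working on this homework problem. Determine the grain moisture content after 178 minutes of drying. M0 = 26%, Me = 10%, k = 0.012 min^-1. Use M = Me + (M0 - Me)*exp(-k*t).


M = Me + (M0 - Me) * e^(-k*t)
  = 10 + (26 - 10) * e^(-0.012*178)
  = 10 + 16 * e^(-2.136)
  = 10 + 16 * 0.11813
  = 10 + 1.8900
  = 11.89%


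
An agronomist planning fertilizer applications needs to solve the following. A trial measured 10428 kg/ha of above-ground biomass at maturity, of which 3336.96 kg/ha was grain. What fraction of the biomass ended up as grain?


HI = grain_yield / biomass
   = 3336.96 / 10428
   = 0.32


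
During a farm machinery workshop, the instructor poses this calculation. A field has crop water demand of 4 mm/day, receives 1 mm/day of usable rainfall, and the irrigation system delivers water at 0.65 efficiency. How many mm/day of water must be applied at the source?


IWR = (ETc - Pe) / Ea
    = (4 - 1) / 0.65
    = 3 / 0.65
    = 4.62 mm/day


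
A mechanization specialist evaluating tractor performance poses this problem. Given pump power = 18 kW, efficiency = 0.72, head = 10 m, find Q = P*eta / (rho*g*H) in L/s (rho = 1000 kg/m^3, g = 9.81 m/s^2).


Q = (P * 1000 * eta) / (rho * g * H)
  = (18 * 1000 * 0.72) / (1000 * 9.81 * 10)
  = 12960 / 98100
  = 0.13211 m^3/s = 132.11 L/s


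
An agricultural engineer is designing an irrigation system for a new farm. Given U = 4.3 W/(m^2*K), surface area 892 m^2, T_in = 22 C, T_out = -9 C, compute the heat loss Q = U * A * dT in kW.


dT = 22 - (-9) = 31 K
Q = U * A * dT
  = 4.3 * 892 * 31
  = 118903.60 W = 118.90 kW


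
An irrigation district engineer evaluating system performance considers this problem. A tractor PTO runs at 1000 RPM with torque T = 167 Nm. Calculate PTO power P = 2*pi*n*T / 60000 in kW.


P = 2*pi*n*T / 60000
  = 2*pi * 1000 * 167 / 60000
  = 1049291.95 / 60000
  = 17.49 kW


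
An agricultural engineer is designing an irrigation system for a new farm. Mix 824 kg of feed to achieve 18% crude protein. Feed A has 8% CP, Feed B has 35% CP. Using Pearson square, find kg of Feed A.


parts_A = CP_b - target = 35 - 18 = 17
parts_B = target - CP_a = 18 - 8 = 10
total_parts = 17 + 10 = 27
Feed A = 824 * 17 / 27 = 518.81 kg
Feed B = 824 * 10 / 27 = 305.19 kg

518.81 kg


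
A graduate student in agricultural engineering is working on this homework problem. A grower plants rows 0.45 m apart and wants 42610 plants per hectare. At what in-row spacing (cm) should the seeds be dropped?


spacing = 10000 / (row_sp * density)
        = 10000 / (0.45 * 42610)
        = 10000 / 19174.50
        = 0.52153 m = 52.15 cm


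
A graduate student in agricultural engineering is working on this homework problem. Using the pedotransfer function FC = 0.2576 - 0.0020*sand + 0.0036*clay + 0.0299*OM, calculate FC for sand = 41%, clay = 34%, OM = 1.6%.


FC = 0.2576 - 0.0020*41 + 0.0036*34 + 0.0299*1.6
   = 0.2576 - 0.0820 + 0.1224 + 0.0478
   = 0.3458


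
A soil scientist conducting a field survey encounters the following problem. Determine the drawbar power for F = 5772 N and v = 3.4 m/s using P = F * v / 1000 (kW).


P = F * v / 1000
  = 5772 * 3.4 / 1000
  = 19624.80 / 1000
  = 19.62 kW


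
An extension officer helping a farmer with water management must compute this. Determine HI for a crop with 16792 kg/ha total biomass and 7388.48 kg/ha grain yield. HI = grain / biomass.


HI = grain_yield / biomass
   = 7388.48 / 16792
   = 0.44


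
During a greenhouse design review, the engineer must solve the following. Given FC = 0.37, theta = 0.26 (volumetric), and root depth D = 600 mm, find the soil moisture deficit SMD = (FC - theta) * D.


SMD = (FC - theta) * D
    = (0.37 - 0.26) * 600
    = 0.110 * 600
    = 66 mm


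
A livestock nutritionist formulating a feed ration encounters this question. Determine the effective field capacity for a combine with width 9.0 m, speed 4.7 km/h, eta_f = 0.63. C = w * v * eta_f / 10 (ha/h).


C = w * v * eta_f / 10
  = 9.0 * 4.7 * 0.63 / 10
  = 26.65 / 10
  = 2.66 ha/h


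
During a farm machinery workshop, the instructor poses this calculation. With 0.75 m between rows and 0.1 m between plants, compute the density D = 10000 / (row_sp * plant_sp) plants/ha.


D = 10000 / (row_sp * plant_sp)
  = 10000 / (0.75 * 0.1)
  = 10000 / 0.0750
  = 133333.33 plants/ha


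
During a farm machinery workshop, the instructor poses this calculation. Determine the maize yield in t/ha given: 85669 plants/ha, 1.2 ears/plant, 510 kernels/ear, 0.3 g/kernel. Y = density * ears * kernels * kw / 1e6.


Y = density * ears * kernels * kw
  = 85669 * 1.2 * 510 * 0.3 g/ha
  = 15728828.40 g/ha
  = 15728.83 kg/ha = 15.73 t/ha


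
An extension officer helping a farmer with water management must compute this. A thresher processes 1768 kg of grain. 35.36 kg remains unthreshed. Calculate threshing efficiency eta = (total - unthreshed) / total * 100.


eta = (total - unthreshed) / total * 100
    = (1768 - 35.36) / 1768 * 100
    = 1732.64 / 1768 * 100
    = 98%


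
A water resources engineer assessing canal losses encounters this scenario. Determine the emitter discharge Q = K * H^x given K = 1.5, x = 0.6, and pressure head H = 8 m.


Q = K * H^x
  = 1.5 * 8^0.6
  = 1.5 * 3.4822
  = 5.22 L/h


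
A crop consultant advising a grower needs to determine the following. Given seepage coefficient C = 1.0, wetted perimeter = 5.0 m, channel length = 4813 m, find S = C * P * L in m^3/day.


S = C * P * L
  = 1.0 * 5.0 * 4813
  = 24065 m^3/day


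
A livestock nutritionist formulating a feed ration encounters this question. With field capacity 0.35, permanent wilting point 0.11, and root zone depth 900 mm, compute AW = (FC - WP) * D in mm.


AW = (FC - WP) * D
   = (0.35 - 0.11) * 900
   = 0.24 * 900
   = 216 mm


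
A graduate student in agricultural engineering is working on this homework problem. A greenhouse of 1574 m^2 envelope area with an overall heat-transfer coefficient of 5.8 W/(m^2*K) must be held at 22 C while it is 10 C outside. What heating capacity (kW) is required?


dT = 22 - (10) = 12 K
Q = U * A * dT
  = 5.8 * 1574 * 12
  = 109550.40 W = 109.55 kW


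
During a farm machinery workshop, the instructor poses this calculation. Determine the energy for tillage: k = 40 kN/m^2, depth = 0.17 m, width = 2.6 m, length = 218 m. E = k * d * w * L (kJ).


E = k * d * w * L
  = 40 * 0.17 * 2.6 * 218
  = 3854.24 kJ


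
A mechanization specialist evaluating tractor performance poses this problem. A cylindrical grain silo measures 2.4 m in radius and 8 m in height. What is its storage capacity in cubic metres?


V = pi * r^2 * h
  = pi * 2.4^2 * 8
  = pi * 5.76 * 8
  = 144.76 m^3


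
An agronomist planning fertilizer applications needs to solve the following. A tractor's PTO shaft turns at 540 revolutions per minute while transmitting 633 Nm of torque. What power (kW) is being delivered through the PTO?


P = 2*pi*n*T / 60000
  = 2*pi * 540 * 633 / 60000
  = 2147718.40 / 60000
  = 35.80 kW


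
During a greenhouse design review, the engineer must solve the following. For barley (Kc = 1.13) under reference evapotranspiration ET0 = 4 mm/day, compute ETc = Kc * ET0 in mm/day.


ETc = Kc * ET0
    = 1.13 * 4
    = 4.52 mm/day


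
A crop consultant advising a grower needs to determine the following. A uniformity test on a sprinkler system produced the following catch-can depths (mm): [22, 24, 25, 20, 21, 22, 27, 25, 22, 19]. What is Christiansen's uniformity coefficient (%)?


xbar = 227 / 10 = 22.700
sum|xi - xbar| = 20.400
CU = 100 * (1 - 20.400 / (10 * 22.700))
   = 100 * (1 - 0.0899)
   = 91.01%


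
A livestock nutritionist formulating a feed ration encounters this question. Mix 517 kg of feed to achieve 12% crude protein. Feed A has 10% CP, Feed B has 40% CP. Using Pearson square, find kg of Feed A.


parts_A = CP_b - target = 40 - 12 = 28
parts_B = target - CP_a = 12 - 10 = 2
total_parts = 28 + 2 = 30
Feed A = 517 * 28 / 30 = 482.53 kg
Feed B = 517 * 2 / 30 = 34.47 kg

482.53 kg


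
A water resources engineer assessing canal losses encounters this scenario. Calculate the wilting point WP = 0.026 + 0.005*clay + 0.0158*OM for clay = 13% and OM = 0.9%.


WP = 0.026 + 0.005*13 + 0.0158*0.9
   = 0.026 + 0.0650 + 0.0142
   = 0.1052


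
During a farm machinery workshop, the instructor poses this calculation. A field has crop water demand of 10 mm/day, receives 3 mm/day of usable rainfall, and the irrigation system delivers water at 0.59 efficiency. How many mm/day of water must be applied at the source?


IWR = (ETc - Pe) / Ea
    = (10 - 3) / 0.59
    = 7 / 0.59
    = 11.86 mm/day


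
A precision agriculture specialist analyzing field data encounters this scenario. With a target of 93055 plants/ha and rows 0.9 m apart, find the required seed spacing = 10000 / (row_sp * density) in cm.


spacing = 10000 / (row_sp * density)
        = 10000 / (0.9 * 93055)
        = 10000 / 83749.50
        = 0.11940 m = 11.94 cm


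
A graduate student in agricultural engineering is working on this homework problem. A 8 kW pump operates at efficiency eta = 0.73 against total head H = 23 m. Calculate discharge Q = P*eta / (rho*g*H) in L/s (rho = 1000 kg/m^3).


Q = (P * 1000 * eta) / (rho * g * H)
  = (8 * 1000 * 0.73) / (1000 * 9.81 * 23)
  = 5840 / 225630
  = 0.02588 m^3/s = 25.88 L/s


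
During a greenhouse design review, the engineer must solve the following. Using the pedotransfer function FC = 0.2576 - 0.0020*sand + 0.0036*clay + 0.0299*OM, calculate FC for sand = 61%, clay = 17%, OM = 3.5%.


FC = 0.2576 - 0.0020*61 + 0.0036*17 + 0.0299*3.5
   = 0.2576 - 0.1220 + 0.0612 + 0.1047
   = 0.3015


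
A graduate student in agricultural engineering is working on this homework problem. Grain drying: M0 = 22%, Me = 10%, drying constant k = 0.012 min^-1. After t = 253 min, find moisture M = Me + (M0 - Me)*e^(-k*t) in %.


M = Me + (M0 - Me) * e^(-k*t)
  = 10 + (22 - 10) * e^(-0.012*253)
  = 10 + 12 * e^(-3.036)
  = 10 + 12 * 0.04803
  = 10 + 0.5763
  = 10.58%


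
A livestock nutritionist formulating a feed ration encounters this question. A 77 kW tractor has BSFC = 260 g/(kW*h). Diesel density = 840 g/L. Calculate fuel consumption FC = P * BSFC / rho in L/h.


FC = P * BSFC / rho_fuel
   = 77 * 260 / 840
   = 20020 / 840
   = 23.83 L/h


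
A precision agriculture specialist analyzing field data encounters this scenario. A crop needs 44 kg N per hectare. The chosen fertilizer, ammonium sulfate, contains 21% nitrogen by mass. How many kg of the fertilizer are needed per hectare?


Rate = N_required / (N_content / 100)
     = 44 / (21 / 100)
     = 44 / 0.21
     = 209.52 kg/ha


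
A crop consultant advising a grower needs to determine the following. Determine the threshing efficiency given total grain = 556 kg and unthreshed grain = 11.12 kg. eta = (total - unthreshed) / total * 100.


eta = (total - unthreshed) / total * 100
    = (556 - 11.12) / 556 * 100
    = 544.88 / 556 * 100
    = 98%


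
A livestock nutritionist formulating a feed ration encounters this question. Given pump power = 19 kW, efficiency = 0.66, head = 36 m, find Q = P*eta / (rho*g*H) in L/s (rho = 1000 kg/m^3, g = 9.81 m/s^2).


Q = (P * 1000 * eta) / (rho * g * H)
  = (19 * 1000 * 0.66) / (1000 * 9.81 * 36)
  = 12540 / 353160
  = 0.03551 m^3/s = 35.51 L/s


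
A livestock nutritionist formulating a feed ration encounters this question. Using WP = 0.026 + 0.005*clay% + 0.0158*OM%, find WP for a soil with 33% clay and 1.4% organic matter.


WP = 0.026 + 0.005*33 + 0.0158*1.4
   = 0.026 + 0.1650 + 0.0221
   = 0.2131


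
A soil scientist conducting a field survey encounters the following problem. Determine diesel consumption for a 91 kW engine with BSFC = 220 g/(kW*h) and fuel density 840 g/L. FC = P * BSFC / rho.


FC = P * BSFC / rho_fuel
   = 91 * 220 / 840
   = 20020 / 840
   = 23.83 L/h


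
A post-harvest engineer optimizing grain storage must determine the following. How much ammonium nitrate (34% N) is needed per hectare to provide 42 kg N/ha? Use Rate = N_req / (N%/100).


Rate = N_required / (N_content / 100)
     = 42 / (34 / 100)
     = 42 / 0.34
     = 123.53 kg/ha


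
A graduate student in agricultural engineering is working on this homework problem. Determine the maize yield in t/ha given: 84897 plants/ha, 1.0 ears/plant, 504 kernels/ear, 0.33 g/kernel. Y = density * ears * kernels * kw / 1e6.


Y = density * ears * kernels * kw
  = 84897 * 1.0 * 504 * 0.33 g/ha
  = 14120069.04 g/ha
  = 14120.07 kg/ha = 14.12 t/ha


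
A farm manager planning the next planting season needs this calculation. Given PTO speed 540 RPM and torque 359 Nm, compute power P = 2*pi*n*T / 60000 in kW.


P = 2*pi*n*T / 60000
  = 2*pi * 540 * 359 / 60000
  = 1218058.30 / 60000
  = 20.30 kW


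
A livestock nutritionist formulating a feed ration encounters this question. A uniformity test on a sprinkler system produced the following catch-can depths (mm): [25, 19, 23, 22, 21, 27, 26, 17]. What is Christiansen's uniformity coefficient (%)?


xbar = 180 / 8 = 22.500
sum|xi - xbar| = 22
CU = 100 * (1 - 22 / (8 * 22.500))
   = 100 * (1 - 0.1222)
   = 87.78%


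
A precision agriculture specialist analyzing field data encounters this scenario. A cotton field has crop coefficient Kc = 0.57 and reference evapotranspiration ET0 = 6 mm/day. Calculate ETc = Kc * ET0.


ETc = Kc * ET0
    = 0.57 * 6
    = 3.42 mm/day


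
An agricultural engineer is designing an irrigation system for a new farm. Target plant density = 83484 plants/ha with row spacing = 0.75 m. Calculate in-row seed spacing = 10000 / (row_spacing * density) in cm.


spacing = 10000 / (row_sp * density)
        = 10000 / (0.75 * 83484)
        = 10000 / 62613
        = 0.15971 m = 15.97 cm


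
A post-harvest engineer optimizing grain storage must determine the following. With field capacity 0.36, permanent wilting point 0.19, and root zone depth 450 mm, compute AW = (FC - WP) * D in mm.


AW = (FC - WP) * D
   = (0.36 - 0.19) * 450
   = 0.17 * 450
   = 76.50 mm


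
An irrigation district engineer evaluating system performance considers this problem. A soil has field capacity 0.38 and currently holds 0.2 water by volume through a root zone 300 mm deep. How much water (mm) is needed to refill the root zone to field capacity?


SMD = (FC - theta) * D
    = (0.38 - 0.2) * 300
    = 0.180 * 300
    = 54 mm


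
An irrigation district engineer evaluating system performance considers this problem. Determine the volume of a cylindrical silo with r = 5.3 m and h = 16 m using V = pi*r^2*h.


V = pi * r^2 * h
  = pi * 5.3^2 * 16
  = pi * 28.09 * 16
  = 1411.96 m^3


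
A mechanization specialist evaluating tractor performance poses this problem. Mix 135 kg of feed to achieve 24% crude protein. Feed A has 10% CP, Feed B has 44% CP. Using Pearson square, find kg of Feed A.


parts_A = CP_b - target = 44 - 24 = 20
parts_B = target - CP_a = 24 - 10 = 14
total_parts = 20 + 14 = 34
Feed A = 135 * 20 / 34 = 79.41 kg
Feed B = 135 * 14 / 34 = 55.59 kg

79.41 kg


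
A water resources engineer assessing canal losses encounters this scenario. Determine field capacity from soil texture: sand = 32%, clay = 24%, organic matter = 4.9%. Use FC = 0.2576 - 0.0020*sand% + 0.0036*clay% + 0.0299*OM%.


FC = 0.2576 - 0.0020*32 + 0.0036*24 + 0.0299*4.9
   = 0.2576 - 0.0640 + 0.0864 + 0.1465
   = 0.4265


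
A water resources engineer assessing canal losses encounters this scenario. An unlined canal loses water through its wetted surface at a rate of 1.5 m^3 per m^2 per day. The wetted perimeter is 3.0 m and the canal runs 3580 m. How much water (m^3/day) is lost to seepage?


S = C * P * L
  = 1.5 * 3.0 * 3580
  = 16110 m^3/day


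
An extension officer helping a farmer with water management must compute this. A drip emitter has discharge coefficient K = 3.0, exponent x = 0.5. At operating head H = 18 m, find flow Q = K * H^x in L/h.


Q = K * H^x
  = 3.0 * 18^0.5
  = 3.0 * 4.2426
  = 12.73 L/h


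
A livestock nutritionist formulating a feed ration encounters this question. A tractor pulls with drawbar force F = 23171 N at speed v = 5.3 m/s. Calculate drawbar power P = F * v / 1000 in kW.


P = F * v / 1000
  = 23171 * 5.3 / 1000
  = 122806.30 / 1000
  = 122.81 kW


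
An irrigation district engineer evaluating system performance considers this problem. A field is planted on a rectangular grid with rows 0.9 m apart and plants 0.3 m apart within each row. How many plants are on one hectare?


D = 10000 / (row_sp * plant_sp)
  = 10000 / (0.9 * 0.3)
  = 10000 / 0.2700
  = 37037.04 plants/ha


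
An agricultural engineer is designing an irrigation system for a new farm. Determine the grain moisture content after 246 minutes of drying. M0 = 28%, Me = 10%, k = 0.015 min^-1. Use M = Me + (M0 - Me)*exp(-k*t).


M = Me + (M0 - Me) * e^(-k*t)
  = 10 + (28 - 10) * e^(-0.015*246)
  = 10 + 18 * e^(-3.690)
  = 10 + 18 * 0.02497
  = 10 + 0.4495
  = 10.45%


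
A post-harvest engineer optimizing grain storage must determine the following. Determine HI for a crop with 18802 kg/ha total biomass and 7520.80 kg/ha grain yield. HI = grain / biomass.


HI = grain_yield / biomass
   = 7520.80 / 18802
   = 0.40


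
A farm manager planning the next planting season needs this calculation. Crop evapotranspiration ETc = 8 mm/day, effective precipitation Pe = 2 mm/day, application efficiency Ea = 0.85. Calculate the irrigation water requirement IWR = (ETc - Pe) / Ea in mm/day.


IWR = (ETc - Pe) / Ea
    = (8 - 2) / 0.85
    = 6 / 0.85
    = 7.06 mm/day


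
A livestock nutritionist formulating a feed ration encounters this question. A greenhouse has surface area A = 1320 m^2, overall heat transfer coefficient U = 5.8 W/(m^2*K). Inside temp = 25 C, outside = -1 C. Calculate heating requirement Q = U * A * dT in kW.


dT = 25 - (-1) = 26 K
Q = U * A * dT
  = 5.8 * 1320 * 26
  = 199056 W = 199.06 kW


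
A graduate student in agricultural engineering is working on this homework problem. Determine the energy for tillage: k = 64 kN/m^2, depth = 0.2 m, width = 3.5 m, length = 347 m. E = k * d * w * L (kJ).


E = k * d * w * L
  = 64 * 0.2 * 3.5 * 347
  = 15545.60 kJ


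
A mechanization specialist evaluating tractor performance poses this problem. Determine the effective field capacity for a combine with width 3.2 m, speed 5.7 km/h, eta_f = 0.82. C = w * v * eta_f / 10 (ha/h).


C = w * v * eta_f / 10
  = 3.2 * 5.7 * 0.82 / 10
  = 14.96 / 10
  = 1.50 ha/h


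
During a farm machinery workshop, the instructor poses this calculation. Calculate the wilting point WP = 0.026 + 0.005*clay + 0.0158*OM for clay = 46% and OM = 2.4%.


WP = 0.026 + 0.005*46 + 0.0158*2.4
   = 0.026 + 0.2300 + 0.0379
   = 0.2939


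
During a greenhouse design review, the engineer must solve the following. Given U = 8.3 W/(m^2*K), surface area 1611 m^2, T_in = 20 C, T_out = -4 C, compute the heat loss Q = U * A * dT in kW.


dT = 20 - (-4) = 24 K
Q = U * A * dT
  = 8.3 * 1611 * 24
  = 320911.20 W = 320.91 kW


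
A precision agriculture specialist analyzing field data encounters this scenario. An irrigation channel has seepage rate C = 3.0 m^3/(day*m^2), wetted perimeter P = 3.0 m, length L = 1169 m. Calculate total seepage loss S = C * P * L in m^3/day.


S = C * P * L
  = 3.0 * 3.0 * 1169
  = 10521 m^3/day


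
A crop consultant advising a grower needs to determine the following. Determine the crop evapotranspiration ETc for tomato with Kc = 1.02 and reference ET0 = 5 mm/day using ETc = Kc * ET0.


ETc = Kc * ET0
    = 1.02 * 5
    = 5.10 mm/day


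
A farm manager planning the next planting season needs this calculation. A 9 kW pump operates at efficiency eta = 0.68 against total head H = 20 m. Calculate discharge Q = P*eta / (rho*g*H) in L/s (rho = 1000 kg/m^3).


Q = (P * 1000 * eta) / (rho * g * H)
  = (9 * 1000 * 0.68) / (1000 * 9.81 * 20)
  = 6120 / 196200
  = 0.03119 m^3/s = 31.19 L/s


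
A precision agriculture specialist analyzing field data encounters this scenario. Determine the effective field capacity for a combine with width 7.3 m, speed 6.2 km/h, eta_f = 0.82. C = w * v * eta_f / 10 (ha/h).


C = w * v * eta_f / 10
  = 7.3 * 6.2 * 0.82 / 10
  = 37.11 / 10
  = 3.71 ha/h


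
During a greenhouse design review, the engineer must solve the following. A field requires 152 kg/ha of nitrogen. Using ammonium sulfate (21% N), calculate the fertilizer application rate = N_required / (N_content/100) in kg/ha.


Rate = N_required / (N_content / 100)
     = 152 / (21 / 100)
     = 152 / 0.21
     = 723.81 kg/ha


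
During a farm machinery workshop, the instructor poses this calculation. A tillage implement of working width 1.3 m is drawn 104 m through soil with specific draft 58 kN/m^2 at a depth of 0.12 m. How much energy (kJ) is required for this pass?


E = k * d * w * L
  = 58 * 0.12 * 1.3 * 104
  = 940.99 kJ


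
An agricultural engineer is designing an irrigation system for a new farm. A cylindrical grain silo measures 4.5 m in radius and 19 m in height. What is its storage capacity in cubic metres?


V = pi * r^2 * h
  = pi * 4.5^2 * 19
  = pi * 20.25 * 19
  = 1208.73 m^3


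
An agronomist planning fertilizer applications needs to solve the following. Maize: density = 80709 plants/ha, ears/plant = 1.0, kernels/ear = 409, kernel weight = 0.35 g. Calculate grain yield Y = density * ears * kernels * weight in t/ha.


Y = density * ears * kernels * kw
  = 80709 * 1.0 * 409 * 0.35 g/ha
  = 11553493.35 g/ha
  = 11553.49 kg/ha = 11.55 t/ha


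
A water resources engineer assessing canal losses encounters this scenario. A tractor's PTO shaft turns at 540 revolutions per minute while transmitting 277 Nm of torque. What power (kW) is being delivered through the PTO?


P = 2*pi*n*T / 60000
  = 2*pi * 540 * 277 / 60000
  = 939838.86 / 60000
  = 15.66 kW


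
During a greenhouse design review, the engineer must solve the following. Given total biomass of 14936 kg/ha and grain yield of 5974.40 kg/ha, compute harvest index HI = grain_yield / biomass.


HI = grain_yield / biomass
   = 5974.40 / 14936
   = 0.40


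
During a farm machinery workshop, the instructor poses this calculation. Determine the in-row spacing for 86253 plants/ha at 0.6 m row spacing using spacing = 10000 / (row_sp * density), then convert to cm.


spacing = 10000 / (row_sp * density)
        = 10000 / (0.6 * 86253)
        = 10000 / 51751.80
        = 0.19323 m = 19.32 cm


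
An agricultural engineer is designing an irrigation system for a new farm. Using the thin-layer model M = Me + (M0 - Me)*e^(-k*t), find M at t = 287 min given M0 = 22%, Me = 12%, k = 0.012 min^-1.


M = Me + (M0 - Me) * e^(-k*t)
  = 12 + (22 - 12) * e^(-0.012*287)
  = 12 + 10 * e^(-3.444)
  = 12 + 10 * 0.03194
  = 12 + 0.3194
  = 12.32%


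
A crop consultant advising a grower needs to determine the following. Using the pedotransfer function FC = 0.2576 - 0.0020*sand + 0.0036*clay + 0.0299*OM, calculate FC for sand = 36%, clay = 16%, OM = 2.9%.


FC = 0.2576 - 0.0020*36 + 0.0036*16 + 0.0299*2.9
   = 0.2576 - 0.0720 + 0.0576 + 0.0867
   = 0.3299


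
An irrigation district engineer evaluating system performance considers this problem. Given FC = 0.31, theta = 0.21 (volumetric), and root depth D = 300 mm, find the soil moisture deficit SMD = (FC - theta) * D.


SMD = (FC - theta) * D
    = (0.31 - 0.21) * 300
    = 0.100 * 300
    = 30 mm


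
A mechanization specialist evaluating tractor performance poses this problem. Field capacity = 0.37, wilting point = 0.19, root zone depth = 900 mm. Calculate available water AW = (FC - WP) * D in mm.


AW = (FC - WP) * D
   = (0.37 - 0.19) * 900
   = 0.18 * 900
   = 162 mm


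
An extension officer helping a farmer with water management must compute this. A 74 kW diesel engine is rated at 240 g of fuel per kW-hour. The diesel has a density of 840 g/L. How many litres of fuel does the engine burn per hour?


FC = P * BSFC / rho_fuel
   = 74 * 240 / 840
   = 17760 / 840
   = 21.14 L/h


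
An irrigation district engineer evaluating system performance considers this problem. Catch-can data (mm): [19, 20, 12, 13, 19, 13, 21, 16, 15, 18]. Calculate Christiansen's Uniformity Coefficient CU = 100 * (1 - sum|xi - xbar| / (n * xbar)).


xbar = 166 / 10 = 16.600
sum|xi - xbar| = 28
CU = 100 * (1 - 28 / (10 * 16.600))
   = 100 * (1 - 0.1687)
   = 83.13%


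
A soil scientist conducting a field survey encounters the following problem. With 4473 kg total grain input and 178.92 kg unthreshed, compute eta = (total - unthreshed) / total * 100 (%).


eta = (total - unthreshed) / total * 100
    = (4473 - 178.92) / 4473 * 100
    = 4294.08 / 4473 * 100
    = 96%


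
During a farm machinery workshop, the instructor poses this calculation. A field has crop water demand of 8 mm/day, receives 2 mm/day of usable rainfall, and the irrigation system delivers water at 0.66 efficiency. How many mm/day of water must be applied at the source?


IWR = (ETc - Pe) / Ea
    = (8 - 2) / 0.66
    = 6 / 0.66
    = 9.09 mm/day


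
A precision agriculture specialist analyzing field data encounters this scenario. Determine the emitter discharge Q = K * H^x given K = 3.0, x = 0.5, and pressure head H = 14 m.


Q = K * H^x
  = 3.0 * 14^0.5
  = 3.0 * 3.7417
  = 11.22 L/h


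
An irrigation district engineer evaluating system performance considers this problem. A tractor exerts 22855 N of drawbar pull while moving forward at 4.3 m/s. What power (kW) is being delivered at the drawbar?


P = F * v / 1000
  = 22855 * 4.3 / 1000
  = 98276.50 / 1000
  = 98.28 kW


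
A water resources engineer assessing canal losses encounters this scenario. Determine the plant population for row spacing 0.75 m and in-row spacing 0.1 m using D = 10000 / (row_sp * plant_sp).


D = 10000 / (row_sp * plant_sp)
  = 10000 / (0.75 * 0.1)
  = 10000 / 0.0750
  = 133333.33 plants/ha


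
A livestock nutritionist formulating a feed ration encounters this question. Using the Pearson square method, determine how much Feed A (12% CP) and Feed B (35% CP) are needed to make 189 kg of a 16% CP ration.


parts_A = CP_b - target = 35 - 16 = 19
parts_B = target - CP_a = 16 - 12 = 4
total_parts = 19 + 4 = 23
Feed A = 189 * 19 / 23 = 156.13 kg
Feed B = 189 * 4 / 23 = 32.87 kg

156.13 kg


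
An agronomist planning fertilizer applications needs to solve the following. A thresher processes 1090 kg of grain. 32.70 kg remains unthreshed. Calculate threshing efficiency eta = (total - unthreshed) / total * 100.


eta = (total - unthreshed) / total * 100
    = (1090 - 32.70) / 1090 * 100
    = 1057.30 / 1090 * 100
    = 97%


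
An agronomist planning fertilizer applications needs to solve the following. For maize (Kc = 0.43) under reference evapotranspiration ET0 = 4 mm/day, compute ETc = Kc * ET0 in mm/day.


ETc = Kc * ET0
    = 0.43 * 4
    = 1.72 mm/day


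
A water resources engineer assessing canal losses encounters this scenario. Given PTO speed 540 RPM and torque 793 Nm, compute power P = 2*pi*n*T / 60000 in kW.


P = 2*pi*n*T / 60000
  = 2*pi * 540 * 793 / 60000
  = 2690585.61 / 60000
  = 44.84 kW


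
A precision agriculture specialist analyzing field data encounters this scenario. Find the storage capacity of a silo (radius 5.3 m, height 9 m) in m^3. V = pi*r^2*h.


V = pi * r^2 * h
  = pi * 5.3^2 * 9
  = pi * 28.09 * 9
  = 794.23 m^3


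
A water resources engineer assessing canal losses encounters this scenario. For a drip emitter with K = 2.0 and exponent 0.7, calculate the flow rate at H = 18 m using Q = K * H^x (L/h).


Q = K * H^x
  = 2.0 * 18^0.7
  = 2.0 * 7.5629
  = 15.13 L/h


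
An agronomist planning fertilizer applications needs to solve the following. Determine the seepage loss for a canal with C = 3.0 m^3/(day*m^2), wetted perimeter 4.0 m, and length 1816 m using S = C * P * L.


S = C * P * L
  = 3.0 * 4.0 * 1816
  = 21792 m^3/day


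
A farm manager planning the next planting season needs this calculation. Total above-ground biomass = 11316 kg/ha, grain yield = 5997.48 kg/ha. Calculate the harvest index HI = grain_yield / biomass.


HI = grain_yield / biomass
   = 5997.48 / 11316
   = 0.53


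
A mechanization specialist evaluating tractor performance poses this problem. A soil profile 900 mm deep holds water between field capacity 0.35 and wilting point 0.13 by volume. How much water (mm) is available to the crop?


AW = (FC - WP) * D
   = (0.35 - 0.13) * 900
   = 0.22 * 900
   = 198 mm


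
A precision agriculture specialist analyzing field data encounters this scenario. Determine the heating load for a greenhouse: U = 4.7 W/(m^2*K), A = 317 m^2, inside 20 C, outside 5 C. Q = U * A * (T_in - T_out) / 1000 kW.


dT = 20 - (5) = 15 K
Q = U * A * dT
  = 4.7 * 317 * 15
  = 22348.50 W = 22.35 kW


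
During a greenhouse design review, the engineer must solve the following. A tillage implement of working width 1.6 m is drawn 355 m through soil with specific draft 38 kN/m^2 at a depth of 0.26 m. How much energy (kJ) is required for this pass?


E = k * d * w * L
  = 38 * 0.26 * 1.6 * 355
  = 5611.84 kJ


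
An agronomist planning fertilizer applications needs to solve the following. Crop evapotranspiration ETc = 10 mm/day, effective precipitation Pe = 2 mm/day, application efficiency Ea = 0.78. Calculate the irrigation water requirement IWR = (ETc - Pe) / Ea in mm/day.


IWR = (ETc - Pe) / Ea
    = (10 - 2) / 0.78
    = 8 / 0.78
    = 10.26 mm/day


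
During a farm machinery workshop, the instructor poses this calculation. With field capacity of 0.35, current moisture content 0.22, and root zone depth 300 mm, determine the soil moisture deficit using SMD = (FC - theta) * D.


SMD = (FC - theta) * D
    = (0.35 - 0.22) * 300
    = 0.130 * 300
    = 39 mm


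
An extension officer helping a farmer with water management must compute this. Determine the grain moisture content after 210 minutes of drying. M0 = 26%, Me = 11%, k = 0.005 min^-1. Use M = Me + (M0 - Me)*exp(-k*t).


M = Me + (M0 - Me) * e^(-k*t)
  = 11 + (26 - 11) * e^(-0.005*210)
  = 11 + 15 * e^(-1.050)
  = 11 + 15 * 0.34994
  = 11 + 5.2491
  = 16.25%


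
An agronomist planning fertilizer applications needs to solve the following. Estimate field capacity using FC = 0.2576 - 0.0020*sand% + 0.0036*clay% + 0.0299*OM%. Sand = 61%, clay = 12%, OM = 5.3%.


FC = 0.2576 - 0.0020*61 + 0.0036*12 + 0.0299*5.3
   = 0.2576 - 0.1220 + 0.0432 + 0.1585
   = 0.3373


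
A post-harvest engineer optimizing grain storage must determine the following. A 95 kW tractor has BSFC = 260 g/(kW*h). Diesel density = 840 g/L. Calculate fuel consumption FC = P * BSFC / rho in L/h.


FC = P * BSFC / rho_fuel
   = 95 * 260 / 840
   = 24700 / 840
   = 29.40 L/h


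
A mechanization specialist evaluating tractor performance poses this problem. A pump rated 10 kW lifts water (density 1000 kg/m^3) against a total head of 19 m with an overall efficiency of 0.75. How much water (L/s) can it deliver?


Q = (P * 1000 * eta) / (rho * g * H)
  = (10 * 1000 * 0.75) / (1000 * 9.81 * 19)
  = 7500 / 186390
  = 0.04024 m^3/s = 40.24 L/s


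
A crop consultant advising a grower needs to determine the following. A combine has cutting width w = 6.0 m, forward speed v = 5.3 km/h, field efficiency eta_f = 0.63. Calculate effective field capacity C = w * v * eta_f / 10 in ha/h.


C = w * v * eta_f / 10
  = 6.0 * 5.3 * 0.63 / 10
  = 20.03 / 10
  = 2.00 ha/h


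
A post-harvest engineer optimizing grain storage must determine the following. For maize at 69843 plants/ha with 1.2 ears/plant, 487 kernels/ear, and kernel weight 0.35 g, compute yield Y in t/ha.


Y = density * ears * kernels * kw
  = 69843 * 1.2 * 487 * 0.35 g/ha
  = 14285687.22 g/ha
  = 14285.69 kg/ha = 14.29 t/ha


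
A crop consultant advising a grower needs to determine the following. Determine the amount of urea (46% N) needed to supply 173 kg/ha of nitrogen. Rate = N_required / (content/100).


Rate = N_required / (N_content / 100)
     = 173 / (46 / 100)
     = 173 / 0.46
     = 376.09 kg/ha


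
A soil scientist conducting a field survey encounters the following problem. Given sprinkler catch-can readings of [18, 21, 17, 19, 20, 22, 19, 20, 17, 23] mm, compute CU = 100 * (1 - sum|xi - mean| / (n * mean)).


xbar = 196 / 10 = 19.600
sum|xi - xbar| = 16
CU = 100 * (1 - 16 / (10 * 19.600))
   = 100 * (1 - 0.0816)
   = 91.84%


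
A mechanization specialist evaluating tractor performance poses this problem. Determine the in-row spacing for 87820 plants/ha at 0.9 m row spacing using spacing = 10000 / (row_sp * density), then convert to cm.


spacing = 10000 / (row_sp * density)
        = 10000 / (0.9 * 87820)
        = 10000 / 79038
        = 0.12652 m = 12.65 cm


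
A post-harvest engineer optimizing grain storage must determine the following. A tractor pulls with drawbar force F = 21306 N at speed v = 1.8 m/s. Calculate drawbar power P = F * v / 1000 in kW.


P = F * v / 1000
  = 21306 * 1.8 / 1000
  = 38350.80 / 1000
  = 38.35 kW


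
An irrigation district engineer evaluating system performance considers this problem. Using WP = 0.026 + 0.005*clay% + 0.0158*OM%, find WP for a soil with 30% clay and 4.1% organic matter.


WP = 0.026 + 0.005*30 + 0.0158*4.1
   = 0.026 + 0.1500 + 0.0648
   = 0.2408


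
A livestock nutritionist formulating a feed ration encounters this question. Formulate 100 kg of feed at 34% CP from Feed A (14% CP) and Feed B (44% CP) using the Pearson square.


parts_A = CP_b - target = 44 - 34 = 10
parts_B = target - CP_a = 34 - 14 = 20
total_parts = 10 + 20 = 30
Feed A = 100 * 10 / 30 = 33.33 kg
Feed B = 100 * 20 / 30 = 66.67 kg

33.33 kg


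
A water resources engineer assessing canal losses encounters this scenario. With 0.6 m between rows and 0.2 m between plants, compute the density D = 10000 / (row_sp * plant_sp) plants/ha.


D = 10000 / (row_sp * plant_sp)
  = 10000 / (0.6 * 0.2)
  = 10000 / 0.1200
  = 83333.33 plants/ha


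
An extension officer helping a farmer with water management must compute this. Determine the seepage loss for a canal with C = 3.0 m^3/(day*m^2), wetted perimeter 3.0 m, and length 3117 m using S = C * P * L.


S = C * P * L
  = 3.0 * 3.0 * 3117
  = 28053 m^3/day


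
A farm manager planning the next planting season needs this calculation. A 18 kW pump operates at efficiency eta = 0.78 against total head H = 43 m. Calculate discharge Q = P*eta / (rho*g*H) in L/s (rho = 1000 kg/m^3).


Q = (P * 1000 * eta) / (rho * g * H)
  = (18 * 1000 * 0.78) / (1000 * 9.81 * 43)
  = 14040 / 421830
  = 0.03328 m^3/s = 33.28 L/s


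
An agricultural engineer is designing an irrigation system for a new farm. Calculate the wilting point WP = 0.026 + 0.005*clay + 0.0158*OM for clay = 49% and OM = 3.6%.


WP = 0.026 + 0.005*49 + 0.0158*3.6
   = 0.026 + 0.2450 + 0.0569
   = 0.3279


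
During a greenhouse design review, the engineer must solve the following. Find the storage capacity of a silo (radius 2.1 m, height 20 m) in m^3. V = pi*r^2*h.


V = pi * r^2 * h
  = pi * 2.1^2 * 20
  = pi * 4.41 * 20
  = 277.09 m^3


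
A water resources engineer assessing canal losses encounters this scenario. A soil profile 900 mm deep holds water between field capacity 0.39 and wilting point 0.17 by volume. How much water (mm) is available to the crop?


AW = (FC - WP) * D
   = (0.39 - 0.17) * 900
   = 0.22 * 900
   = 198 mm


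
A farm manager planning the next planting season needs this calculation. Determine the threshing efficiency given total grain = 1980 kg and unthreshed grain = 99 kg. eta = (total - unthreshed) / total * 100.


eta = (total - unthreshed) / total * 100
    = (1980 - 99) / 1980 * 100
    = 1881 / 1980 * 100
    = 95%


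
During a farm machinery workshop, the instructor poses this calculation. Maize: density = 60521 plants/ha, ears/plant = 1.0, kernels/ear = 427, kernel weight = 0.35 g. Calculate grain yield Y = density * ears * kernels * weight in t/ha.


Y = density * ears * kernels * kw
  = 60521 * 1.0 * 427 * 0.35 g/ha
  = 9044863.45 g/ha
  = 9044.86 kg/ha = 9.04 t/ha


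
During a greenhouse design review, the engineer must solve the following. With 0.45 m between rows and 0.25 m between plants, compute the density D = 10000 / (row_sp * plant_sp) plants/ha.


D = 10000 / (row_sp * plant_sp)
  = 10000 / (0.45 * 0.25)
  = 10000 / 0.1125
  = 88888.89 plants/ha


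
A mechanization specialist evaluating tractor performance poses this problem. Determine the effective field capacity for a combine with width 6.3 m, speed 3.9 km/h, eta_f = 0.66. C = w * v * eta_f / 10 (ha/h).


C = w * v * eta_f / 10
  = 6.3 * 3.9 * 0.66 / 10
  = 16.22 / 10
  = 1.62 ha/h


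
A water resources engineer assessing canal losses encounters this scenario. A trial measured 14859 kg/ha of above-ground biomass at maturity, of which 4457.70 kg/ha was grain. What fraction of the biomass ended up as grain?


HI = grain_yield / biomass
   = 4457.70 / 14859
   = 0.30


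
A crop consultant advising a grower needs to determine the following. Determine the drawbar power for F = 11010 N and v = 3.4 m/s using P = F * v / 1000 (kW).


P = F * v / 1000
  = 11010 * 3.4 / 1000
  = 37434 / 1000
  = 37.43 kW


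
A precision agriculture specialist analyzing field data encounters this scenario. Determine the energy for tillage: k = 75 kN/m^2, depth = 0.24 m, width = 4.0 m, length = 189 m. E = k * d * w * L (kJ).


E = k * d * w * L
  = 75 * 0.24 * 4.0 * 189
  = 13608 kJ


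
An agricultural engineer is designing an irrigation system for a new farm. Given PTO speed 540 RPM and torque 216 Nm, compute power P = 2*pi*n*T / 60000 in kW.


P = 2*pi*n*T / 60000
  = 2*pi * 540 * 216 / 60000
  = 732870.73 / 60000
  = 12.21 kW


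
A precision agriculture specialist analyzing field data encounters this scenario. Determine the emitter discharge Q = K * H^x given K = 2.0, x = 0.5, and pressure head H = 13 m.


Q = K * H^x
  = 2.0 * 13^0.5
  = 2.0 * 3.6056
  = 7.21 L/h


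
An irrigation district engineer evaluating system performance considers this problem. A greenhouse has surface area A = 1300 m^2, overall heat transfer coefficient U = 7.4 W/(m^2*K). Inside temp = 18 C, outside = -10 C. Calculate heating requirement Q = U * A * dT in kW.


dT = 18 - (-10) = 28 K
Q = U * A * dT
  = 7.4 * 1300 * 28
  = 269360 W = 269.36 kW


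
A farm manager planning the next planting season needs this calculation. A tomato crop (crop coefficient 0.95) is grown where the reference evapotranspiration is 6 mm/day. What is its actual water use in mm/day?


ETc = Kc * ET0
    = 0.95 * 6
    = 5.70 mm/day


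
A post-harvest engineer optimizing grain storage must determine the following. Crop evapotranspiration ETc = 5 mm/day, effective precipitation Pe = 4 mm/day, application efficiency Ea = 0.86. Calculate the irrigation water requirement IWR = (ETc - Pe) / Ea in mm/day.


IWR = (ETc - Pe) / Ea
    = (5 - 4) / 0.86
    = 1 / 0.86
    = 1.16 mm/day
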